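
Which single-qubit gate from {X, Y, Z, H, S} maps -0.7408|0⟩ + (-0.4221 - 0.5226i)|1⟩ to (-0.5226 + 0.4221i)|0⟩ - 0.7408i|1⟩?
Y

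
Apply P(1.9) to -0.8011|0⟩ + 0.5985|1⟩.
-0.8011|0⟩ + (-0.1935 + 0.5664i)|1⟩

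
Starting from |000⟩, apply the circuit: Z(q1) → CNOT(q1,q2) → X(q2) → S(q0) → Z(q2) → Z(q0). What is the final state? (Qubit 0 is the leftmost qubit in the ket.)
-|001⟩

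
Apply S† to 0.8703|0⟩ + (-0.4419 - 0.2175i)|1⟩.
0.8703|0⟩ + (-0.2175 + 0.4419i)|1⟩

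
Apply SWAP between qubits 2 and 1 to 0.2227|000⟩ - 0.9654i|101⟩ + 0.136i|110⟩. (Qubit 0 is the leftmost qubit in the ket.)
0.2227|000⟩ + 0.136i|101⟩ - 0.9654i|110⟩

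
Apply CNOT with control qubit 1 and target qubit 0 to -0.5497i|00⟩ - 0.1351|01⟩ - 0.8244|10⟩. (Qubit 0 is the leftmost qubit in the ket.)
-0.5497i|00⟩ - 0.8244|10⟩ - 0.1351|11⟩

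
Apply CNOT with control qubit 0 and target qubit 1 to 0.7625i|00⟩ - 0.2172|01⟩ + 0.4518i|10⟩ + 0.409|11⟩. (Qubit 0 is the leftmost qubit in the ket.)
0.7625i|00⟩ - 0.2172|01⟩ + 0.409|10⟩ + 0.4518i|11⟩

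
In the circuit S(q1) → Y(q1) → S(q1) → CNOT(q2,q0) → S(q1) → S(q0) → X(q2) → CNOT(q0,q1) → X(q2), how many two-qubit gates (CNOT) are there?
2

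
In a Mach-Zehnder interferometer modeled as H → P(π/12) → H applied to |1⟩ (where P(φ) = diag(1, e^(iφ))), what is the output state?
(0.01704 - 0.1294i)|0⟩ + (0.983 + 0.1294i)|1⟩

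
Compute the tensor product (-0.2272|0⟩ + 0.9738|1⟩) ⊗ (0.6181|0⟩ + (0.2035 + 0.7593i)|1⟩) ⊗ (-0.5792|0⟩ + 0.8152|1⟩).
0.08134|000⟩ - 0.1145|001⟩ + (0.02678 + 0.09992i)|010⟩ + (-0.03769 - 0.1406i)|011⟩ - 0.3486|100⟩ + 0.4907|101⟩ + (-0.1148 - 0.4283i)|110⟩ + (0.1615 + 0.6028i)|111⟩

amp(|b₁b₂…⟩) = product of the factor amplitudes for bits b₁, b₂, …; only kets whose every factor amplitude is nonzero survive.
|000⟩: (-0.2272)(0.6181)(-0.5792) = 0.08134
|001⟩: (-0.2272)(0.6181)(0.8152) = -0.1145
|010⟩: (-0.2272)(0.2035 + 0.7593i)(-0.5792) = (0.02678 + 0.09992i)
|011⟩: (-0.2272)(0.2035 + 0.7593i)(0.8152) = (-0.03769 - 0.1406i)
|100⟩: (0.9738)(0.6181)(-0.5792) = -0.3486
|101⟩: (0.9738)(0.6181)(0.8152) = 0.4907
|110⟩: (0.9738)(0.2035 + 0.7593i)(-0.5792) = (-0.1148 - 0.4283i)
|111⟩: (0.9738)(0.2035 + 0.7593i)(0.8152) = (0.1615 + 0.6028i)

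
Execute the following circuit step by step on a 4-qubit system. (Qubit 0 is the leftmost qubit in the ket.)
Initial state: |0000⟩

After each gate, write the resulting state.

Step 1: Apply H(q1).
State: 1/√2|0000⟩ + 1/√2|0100⟩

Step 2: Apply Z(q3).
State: 1/√2|0000⟩ + 1/√2|0100⟩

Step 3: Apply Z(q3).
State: 1/√2|0000⟩ + 1/√2|0100⟩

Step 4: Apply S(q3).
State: 1/√2|0000⟩ + 1/√2|0100⟩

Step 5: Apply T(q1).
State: 1/√2|0000⟩ + (1/2 + (1/2)i)|0100⟩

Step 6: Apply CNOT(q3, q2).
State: 1/√2|0000⟩ + (1/2 + (1/2)i)|0100⟩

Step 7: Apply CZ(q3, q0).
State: 1/√2|0000⟩ + (1/2 + (1/2)i)|0100⟩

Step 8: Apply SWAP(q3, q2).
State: 1/√2|0000⟩ + (1/2 + (1/2)i)|0100⟩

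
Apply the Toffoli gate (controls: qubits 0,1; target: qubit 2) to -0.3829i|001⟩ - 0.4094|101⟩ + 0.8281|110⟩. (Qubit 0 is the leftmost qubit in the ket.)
-0.3829i|001⟩ - 0.4094|101⟩ + 0.8281|111⟩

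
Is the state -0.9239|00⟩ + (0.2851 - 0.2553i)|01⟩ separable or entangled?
Separable

Writing the state as a|00⟩ + b|01⟩ + c|10⟩ + d|11⟩, it is a product state iff ad − bc = 0.
Here (a, b, c, d) = (-0.9239, (0.2851 - 0.2553i), 0, 0): ad − bc = (-0.9239)(0) − (0.2851 - 0.2553i)(0) = 0, so the state is separable.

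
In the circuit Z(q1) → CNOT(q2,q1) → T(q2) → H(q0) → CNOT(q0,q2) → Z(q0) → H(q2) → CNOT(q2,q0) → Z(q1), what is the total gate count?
9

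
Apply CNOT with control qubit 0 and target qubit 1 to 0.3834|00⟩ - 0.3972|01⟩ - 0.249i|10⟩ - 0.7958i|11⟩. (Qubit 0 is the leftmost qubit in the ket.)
0.3834|00⟩ - 0.3972|01⟩ - 0.7958i|10⟩ - 0.249i|11⟩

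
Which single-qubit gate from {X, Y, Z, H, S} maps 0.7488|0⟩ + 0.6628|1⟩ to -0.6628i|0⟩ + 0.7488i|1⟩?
Y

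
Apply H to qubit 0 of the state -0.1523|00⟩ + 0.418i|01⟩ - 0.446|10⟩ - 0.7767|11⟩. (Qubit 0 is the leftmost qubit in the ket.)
-0.4231|00⟩ + (-0.5492 + 0.2956i)|01⟩ + 0.2077|10⟩ + (0.5492 + 0.2956i)|11⟩

H on qubit 0 mixes each pair of kets that differ only in qubit 0: amplitudes (a, b) of (|…0…⟩, |…1…⟩) become ((a + b)/√2, (a − b)/√2). Kets absent from the input have amplitude 0.
(|00⟩, |10⟩): (a, b) = (-0.1523, -0.446) → (-0.4231, 0.2077)
(|01⟩, |11⟩): (a, b) = (0.418i, -0.7767) → ((-0.5492 + 0.2956i), (0.5492 + 0.2956i))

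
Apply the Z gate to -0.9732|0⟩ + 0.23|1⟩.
-0.9732|0⟩ - 0.23|1⟩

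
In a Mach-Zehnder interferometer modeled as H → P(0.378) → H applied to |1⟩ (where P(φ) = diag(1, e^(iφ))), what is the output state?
(0.0353 - 0.1845i)|0⟩ + (0.9647 + 0.1845i)|1⟩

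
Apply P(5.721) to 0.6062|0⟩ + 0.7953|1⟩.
0.6062|0⟩ + (0.6729 - 0.4239i)|1⟩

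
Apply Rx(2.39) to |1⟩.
-0.9302i|0⟩ + 0.367|1⟩

Rx(2.39) = [[cos(θ/2), −i·sin(θ/2)], [−i·sin(θ/2), cos(θ/2)]]; θ = 2.39, cos(θ/2) ≈ 0.367013, sin(θ/2) ≈ 0.930216.
With a = amp(|0⟩) = 0 and b = amp(|1⟩) = 1:
new amp(|0⟩) = (0.367013)·a + (-0.930216i)·b = -0.9302i
new amp(|1⟩) = (-0.930216i)·a + (0.367013)·b = 0.367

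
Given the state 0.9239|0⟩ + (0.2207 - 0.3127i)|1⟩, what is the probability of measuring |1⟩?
0.1465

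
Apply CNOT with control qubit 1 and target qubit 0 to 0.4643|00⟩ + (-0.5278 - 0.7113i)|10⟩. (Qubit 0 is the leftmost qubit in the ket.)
0.4643|00⟩ + (-0.5278 - 0.7113i)|10⟩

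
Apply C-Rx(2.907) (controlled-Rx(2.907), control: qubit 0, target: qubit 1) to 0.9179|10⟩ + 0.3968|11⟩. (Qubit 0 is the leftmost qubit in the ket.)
(0.1074 - 0.3941i)|10⟩ + (0.04644 - 0.9116i)|11⟩

C-Rx(2.907) leaves the control-|0⟩ kets |00⟩, |01⟩ unchanged and applies Rx(2.907) to qubit 1 on the control-|1⟩ pair (|10⟩, |11⟩).
Rx(2.907) = [[cos(θ/2), −i·sin(θ/2)], [−i·sin(θ/2), cos(θ/2)]]; θ = 2.907, cos(θ/2) ≈ 0.117028, sin(θ/2) ≈ 0.993129.
With a = amp(|10⟩) = 0.9179 and b = amp(|11⟩) = 0.3968:
new amp(|10⟩) = (0.117028)·a + (-0.993129i)·b = (0.1074 - 0.3941i)
new amp(|11⟩) = (-0.993129i)·a + (0.117028)·b = (0.04644 - 0.9116i)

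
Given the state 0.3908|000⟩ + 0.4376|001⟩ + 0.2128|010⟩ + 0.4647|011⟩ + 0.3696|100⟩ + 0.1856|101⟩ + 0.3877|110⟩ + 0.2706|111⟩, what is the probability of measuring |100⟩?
0.1366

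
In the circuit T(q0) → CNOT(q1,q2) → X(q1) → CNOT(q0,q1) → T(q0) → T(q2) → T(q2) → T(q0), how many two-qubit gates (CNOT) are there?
2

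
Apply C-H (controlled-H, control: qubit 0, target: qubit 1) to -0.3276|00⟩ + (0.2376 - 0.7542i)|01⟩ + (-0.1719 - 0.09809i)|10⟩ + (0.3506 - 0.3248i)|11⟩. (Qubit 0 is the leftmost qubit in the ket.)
-0.3276|00⟩ + (0.2376 - 0.7542i)|01⟩ + (0.1264 - 0.299i)|10⟩ + (-0.3695 + 0.1603i)|11⟩

C-H leaves the control-|0⟩ kets |00⟩, |01⟩ unchanged and applies H to qubit 1 on the control-|1⟩ pair (|10⟩, |11⟩).
H = [[1/√2, 1/√2], [1/√2, -1/√2]].
With a = amp(|10⟩) = (-0.1719 - 0.09809i) and b = amp(|11⟩) = (0.3506 - 0.3248i):
new amp(|10⟩) = (1/√2)·a + (1/√2)·b = (0.1264 - 0.299i)
new amp(|11⟩) = (1/√2)·a + (-1/√2)·b = (-0.3695 + 0.1603i)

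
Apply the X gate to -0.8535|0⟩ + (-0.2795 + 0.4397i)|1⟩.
(-0.2795 + 0.4397i)|0⟩ - 0.8535|1⟩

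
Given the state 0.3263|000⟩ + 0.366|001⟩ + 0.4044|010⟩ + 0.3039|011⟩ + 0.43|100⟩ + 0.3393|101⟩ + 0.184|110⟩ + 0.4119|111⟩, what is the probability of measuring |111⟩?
0.1697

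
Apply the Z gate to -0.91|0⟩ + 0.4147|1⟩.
-0.91|0⟩ - 0.4147|1⟩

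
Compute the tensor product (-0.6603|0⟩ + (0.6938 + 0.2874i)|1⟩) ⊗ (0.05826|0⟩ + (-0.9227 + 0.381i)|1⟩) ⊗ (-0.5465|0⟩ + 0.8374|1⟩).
0.02102|000⟩ - 0.03221|001⟩ + (-0.333 + 0.1375i)|010⟩ + (0.5102 - 0.2107i)|011⟩ + (-0.02209 - 0.009151i)|100⟩ + (0.03385 + 0.01402i)|101⟩ + (0.4097 + 0.0004624i)|110⟩ + (-0.6278 - 0.0007086i)|111⟩

amp(|b₁b₂…⟩) = product of the factor amplitudes for bits b₁, b₂, …; only kets whose every factor amplitude is nonzero survive.
|000⟩: (-0.6603)(0.05826)(-0.5465) = 0.02102
|001⟩: (-0.6603)(0.05826)(0.8374) = -0.03221
|010⟩: (-0.6603)(-0.9227 + 0.381i)(-0.5465) = (-0.333 + 0.1375i)
|011⟩: (-0.6603)(-0.9227 + 0.381i)(0.8374) = (0.5102 - 0.2107i)
|100⟩: (0.6938 + 0.2874i)(0.05826)(-0.5465) = (-0.02209 - 0.009151i)
|101⟩: (0.6938 + 0.2874i)(0.05826)(0.8374) = (0.03385 + 0.01402i)
|110⟩: (0.6938 + 0.2874i)(-0.9227 + 0.381i)(-0.5465) = (0.4097 + 0.0004624i)
|111⟩: (0.6938 + 0.2874i)(-0.9227 + 0.381i)(0.8374) = (-0.6278 - 0.0007086i)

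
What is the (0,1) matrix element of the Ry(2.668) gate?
-0.9721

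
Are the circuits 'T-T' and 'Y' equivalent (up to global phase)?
No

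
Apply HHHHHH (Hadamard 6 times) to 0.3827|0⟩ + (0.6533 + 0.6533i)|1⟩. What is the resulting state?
0.3827|0⟩ + (0.6533 + 0.6533i)|1⟩

H² = I, so an even number of Hadamards cancels: H^6 = I and the state is unchanged.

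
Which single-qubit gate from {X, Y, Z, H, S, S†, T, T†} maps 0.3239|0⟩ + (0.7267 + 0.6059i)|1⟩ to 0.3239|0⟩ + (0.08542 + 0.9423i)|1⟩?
T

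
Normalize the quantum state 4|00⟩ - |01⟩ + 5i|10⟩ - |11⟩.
0.61|00⟩ - 0.1525|01⟩ + 0.7625i|10⟩ - 0.1525|11⟩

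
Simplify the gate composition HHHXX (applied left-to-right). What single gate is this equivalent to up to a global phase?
H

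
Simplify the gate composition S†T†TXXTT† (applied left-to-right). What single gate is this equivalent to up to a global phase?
S†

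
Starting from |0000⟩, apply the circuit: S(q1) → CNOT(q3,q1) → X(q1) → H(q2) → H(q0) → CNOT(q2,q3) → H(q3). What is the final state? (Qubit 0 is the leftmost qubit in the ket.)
1/√8|0100⟩ + 1/√8|0101⟩ + 1/√8|0110⟩ - 1/√8|0111⟩ + 1/√8|1100⟩ + 1/√8|1101⟩ + 1/√8|1110⟩ - 1/√8|1111⟩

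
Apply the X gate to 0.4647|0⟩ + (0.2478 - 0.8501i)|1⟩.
(0.2478 - 0.8501i)|0⟩ + 0.4647|1⟩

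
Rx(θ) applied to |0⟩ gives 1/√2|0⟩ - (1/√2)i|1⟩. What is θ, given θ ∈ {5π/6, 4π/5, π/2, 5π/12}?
π/2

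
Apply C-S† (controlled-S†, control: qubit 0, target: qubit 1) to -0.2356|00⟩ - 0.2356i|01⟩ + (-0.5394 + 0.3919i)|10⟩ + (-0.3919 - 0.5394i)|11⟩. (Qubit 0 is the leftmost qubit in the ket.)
-0.2356|00⟩ - 0.2356i|01⟩ + (-0.5394 + 0.3919i)|10⟩ + (-0.5394 + 0.3919i)|11⟩

C-S† leaves the control-|0⟩ kets |00⟩, |01⟩ unchanged and applies S† to qubit 1 on the control-|1⟩ pair (|10⟩, |11⟩).
S† = [[1, 0], [0, -i]].
With a = amp(|10⟩) = (-0.5394 + 0.3919i) and b = amp(|11⟩) = (-0.3919 - 0.5394i):
new amp(|10⟩) = (1)·a = (-0.5394 + 0.3919i)
new amp(|11⟩) = (-i)·b = (-0.5394 + 0.3919i)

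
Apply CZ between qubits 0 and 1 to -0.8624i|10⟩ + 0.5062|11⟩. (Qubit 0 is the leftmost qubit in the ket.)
-0.8624i|10⟩ - 0.5062|11⟩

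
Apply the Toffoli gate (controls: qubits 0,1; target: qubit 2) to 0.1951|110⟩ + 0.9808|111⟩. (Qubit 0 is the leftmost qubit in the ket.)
0.9808|110⟩ + 0.1951|111⟩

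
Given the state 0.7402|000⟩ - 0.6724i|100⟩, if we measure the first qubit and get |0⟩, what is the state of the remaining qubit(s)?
|00⟩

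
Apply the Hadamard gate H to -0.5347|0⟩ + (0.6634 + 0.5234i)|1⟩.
(0.091 + 0.3701i)|0⟩ + (-0.8472 - 0.3701i)|1⟩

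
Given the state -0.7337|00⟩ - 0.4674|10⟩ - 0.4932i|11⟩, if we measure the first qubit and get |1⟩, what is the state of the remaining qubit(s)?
-0.6879|0⟩ - 0.7258i|1⟩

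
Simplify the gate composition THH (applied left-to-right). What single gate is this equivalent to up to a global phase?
T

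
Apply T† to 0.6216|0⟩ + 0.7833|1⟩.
0.6216|0⟩ + (0.5539 - 0.5539i)|1⟩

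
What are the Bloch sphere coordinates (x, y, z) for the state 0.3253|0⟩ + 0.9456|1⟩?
(0.6152, 0, -0.7883)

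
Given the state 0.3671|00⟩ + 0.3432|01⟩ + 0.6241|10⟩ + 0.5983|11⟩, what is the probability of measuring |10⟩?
0.3895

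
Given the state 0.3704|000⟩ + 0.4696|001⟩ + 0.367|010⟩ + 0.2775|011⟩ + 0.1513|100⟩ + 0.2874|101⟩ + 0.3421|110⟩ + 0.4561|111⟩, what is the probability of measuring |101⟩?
0.0826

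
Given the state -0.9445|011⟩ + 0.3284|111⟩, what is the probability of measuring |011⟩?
0.8921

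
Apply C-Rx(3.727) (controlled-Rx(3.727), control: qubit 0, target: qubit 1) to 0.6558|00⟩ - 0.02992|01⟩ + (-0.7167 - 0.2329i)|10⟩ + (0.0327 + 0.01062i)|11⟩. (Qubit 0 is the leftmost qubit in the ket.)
0.6558|00⟩ - 0.02992|01⟩ + (0.217 + 0.03589i)|10⟩ + (-0.2324 + 0.6832i)|11⟩

C-Rx(3.727) leaves the control-|0⟩ kets |00⟩, |01⟩ unchanged and applies Rx(3.727) to qubit 1 on the control-|1⟩ pair (|10⟩, |11⟩).
Rx(3.727) = [[cos(θ/2), −i·sin(θ/2)], [−i·sin(θ/2), cos(θ/2)]]; θ = 3.727, cos(θ/2) ≈ -0.288542, sin(θ/2) ≈ 0.957467.
With a = amp(|10⟩) = (-0.7167 - 0.2329i) and b = amp(|11⟩) = (0.0327 + 0.01062i):
new amp(|10⟩) = (-0.288542)·a + (-0.957467i)·b = (0.217 + 0.03589i)
new amp(|11⟩) = (-0.957467i)·a + (-0.288542)·b = (-0.2324 + 0.6832i)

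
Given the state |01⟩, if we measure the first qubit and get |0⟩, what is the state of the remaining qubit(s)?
|1⟩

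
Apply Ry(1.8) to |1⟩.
-0.7833|0⟩ + 0.6216|1⟩

Ry(1.8) = [[cos(θ/2), −sin(θ/2)], [sin(θ/2), cos(θ/2)]]; θ = 1.8, cos(θ/2) ≈ 0.62161, sin(θ/2) ≈ 0.783327.
With a = amp(|0⟩) = 0 and b = amp(|1⟩) = 1:
new amp(|0⟩) = (0.62161)·a + (-0.783327)·b = -0.7833
new amp(|1⟩) = (0.783327)·a + (0.62161)·b = 0.6216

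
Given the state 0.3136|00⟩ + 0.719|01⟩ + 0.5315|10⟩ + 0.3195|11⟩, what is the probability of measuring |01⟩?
0.517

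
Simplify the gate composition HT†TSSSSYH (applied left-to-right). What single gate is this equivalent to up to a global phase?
Y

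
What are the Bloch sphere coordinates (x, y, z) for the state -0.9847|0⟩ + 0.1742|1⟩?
(-0.3431, 0, 0.9393)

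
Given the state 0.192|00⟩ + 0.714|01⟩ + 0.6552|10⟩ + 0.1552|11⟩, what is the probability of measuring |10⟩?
0.4293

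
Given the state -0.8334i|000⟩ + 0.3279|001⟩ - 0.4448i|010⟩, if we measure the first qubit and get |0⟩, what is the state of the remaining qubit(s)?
-0.8334i|00⟩ + 0.3279|01⟩ - 0.4448i|10⟩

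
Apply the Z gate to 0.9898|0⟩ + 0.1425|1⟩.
0.9898|0⟩ - 0.1425|1⟩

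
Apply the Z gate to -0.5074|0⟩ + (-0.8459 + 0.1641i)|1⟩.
-0.5074|0⟩ + (0.8459 - 0.1641i)|1⟩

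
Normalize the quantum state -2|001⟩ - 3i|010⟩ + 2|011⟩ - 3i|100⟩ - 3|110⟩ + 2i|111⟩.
-0.3203|001⟩ - 0.4804i|010⟩ + 0.3203|011⟩ - 0.4804i|100⟩ - 0.4804|110⟩ + 0.3203i|111⟩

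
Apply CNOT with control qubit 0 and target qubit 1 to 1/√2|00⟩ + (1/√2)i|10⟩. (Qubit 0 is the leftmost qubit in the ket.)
1/√2|00⟩ + (1/√2)i|11⟩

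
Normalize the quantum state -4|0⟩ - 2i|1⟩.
-0.8944|0⟩ - (1/√5)i|1⟩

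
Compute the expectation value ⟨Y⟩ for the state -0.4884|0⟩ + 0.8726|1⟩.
0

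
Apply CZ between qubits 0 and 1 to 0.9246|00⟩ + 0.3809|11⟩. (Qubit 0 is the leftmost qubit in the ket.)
0.9246|00⟩ - 0.3809|11⟩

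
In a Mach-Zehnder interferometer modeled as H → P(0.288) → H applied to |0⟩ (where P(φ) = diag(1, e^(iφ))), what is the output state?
(0.9794 + 0.142i)|0⟩ + (0.02059 - 0.142i)|1⟩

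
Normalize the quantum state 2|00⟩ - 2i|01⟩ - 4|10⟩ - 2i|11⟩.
1/√7|00⟩ - (1/√7)i|01⟩ - 0.7559|10⟩ - (1/√7)i|11⟩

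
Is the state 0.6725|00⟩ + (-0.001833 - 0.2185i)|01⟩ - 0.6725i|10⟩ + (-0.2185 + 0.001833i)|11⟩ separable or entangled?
Separable

Writing the state as a|00⟩ + b|01⟩ + c|10⟩ + d|11⟩, it is a product state iff ad − bc = 0.
Here (a, b, c, d) = (0.6725, (-0.001833 - 0.2185i), -0.6725i, (-0.2185 + 0.001833i)): ad − bc = (0.6725)(-0.2185 + 0.001833i) − (-0.001833 - 0.2185i)(-0.6725i) = 0, so the state is separable.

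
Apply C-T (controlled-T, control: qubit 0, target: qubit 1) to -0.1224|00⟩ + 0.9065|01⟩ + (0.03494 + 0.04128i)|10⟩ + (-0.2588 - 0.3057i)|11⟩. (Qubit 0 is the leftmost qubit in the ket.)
-0.1224|00⟩ + 0.9065|01⟩ + (0.03494 + 0.04128i)|10⟩ + (0.03316 - 0.3992i)|11⟩

C-T leaves the control-|0⟩ kets |00⟩, |01⟩ unchanged and applies T to qubit 1 on the control-|1⟩ pair (|10⟩, |11⟩).
T = [[1, 0], [0, (1/√2 + (1/√2)i)]].
With a = amp(|10⟩) = (0.03494 + 0.04128i) and b = amp(|11⟩) = (-0.2588 - 0.3057i):
new amp(|10⟩) = (1)·a = (0.03494 + 0.04128i)
new amp(|11⟩) = (1/√2 + (1/√2)i)·b = (0.03316 - 0.3992i)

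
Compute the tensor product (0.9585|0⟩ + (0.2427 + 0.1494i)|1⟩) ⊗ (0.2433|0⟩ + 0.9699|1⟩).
0.2332|00⟩ + 0.9296|01⟩ + (0.05905 + 0.03635i)|10⟩ + (0.2354 + 0.1449i)|11⟩

amp(|b₁b₂…⟩) = product of the factor amplitudes for bits b₁, b₂, …; only kets whose every factor amplitude is nonzero survive.
|00⟩: (0.9585)(0.2433) = 0.2332
|01⟩: (0.9585)(0.9699) = 0.9296
|10⟩: (0.2427 + 0.1494i)(0.2433) = (0.05905 + 0.03635i)
|11⟩: (0.2427 + 0.1494i)(0.9699) = (0.2354 + 0.1449i)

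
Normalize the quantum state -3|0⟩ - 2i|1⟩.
-0.8321|0⟩ - 0.5547i|1⟩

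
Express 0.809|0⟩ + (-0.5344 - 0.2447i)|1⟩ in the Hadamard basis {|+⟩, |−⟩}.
(0.1942 - 0.173i)|+⟩ + (0.9499 + 0.173i)|−⟩

With |ψ⟩ = α|0⟩ + β|1⟩, the Hadamard-basis coefficients are ⟨+|ψ⟩ = (α + β)/√2 and ⟨−|ψ⟩ = (α − β)/√2.
Here α = 0.809, β = (-0.5344 - 0.2447i): (α + β)/√2 = (0.1942 - 0.173i), (α − β)/√2 = (0.9499 + 0.173i).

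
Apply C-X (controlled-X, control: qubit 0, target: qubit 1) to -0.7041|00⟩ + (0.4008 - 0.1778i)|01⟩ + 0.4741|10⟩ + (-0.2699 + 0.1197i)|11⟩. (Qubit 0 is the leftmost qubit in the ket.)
-0.7041|00⟩ + (0.4008 - 0.1778i)|01⟩ + (-0.2699 + 0.1197i)|10⟩ + 0.4741|11⟩

C-X leaves the control-|0⟩ kets |00⟩, |01⟩ unchanged and applies X to qubit 1 on the control-|1⟩ pair (|10⟩, |11⟩).
X = [[0, 1], [1, 0]].
With a = amp(|10⟩) = 0.4741 and b = amp(|11⟩) = (-0.2699 + 0.1197i):
new amp(|10⟩) = (1)·b = (-0.2699 + 0.1197i)
new amp(|11⟩) = (1)·a = 0.4741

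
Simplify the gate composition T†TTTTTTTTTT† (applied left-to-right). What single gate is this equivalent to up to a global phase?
T†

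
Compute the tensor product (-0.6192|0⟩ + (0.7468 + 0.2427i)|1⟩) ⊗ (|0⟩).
-0.6192|00⟩ + (0.7468 + 0.2427i)|10⟩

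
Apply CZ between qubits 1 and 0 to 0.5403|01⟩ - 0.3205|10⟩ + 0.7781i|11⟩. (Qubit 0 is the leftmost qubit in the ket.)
0.5403|01⟩ - 0.3205|10⟩ - 0.7781i|11⟩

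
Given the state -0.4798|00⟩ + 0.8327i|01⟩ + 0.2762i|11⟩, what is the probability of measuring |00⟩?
0.2302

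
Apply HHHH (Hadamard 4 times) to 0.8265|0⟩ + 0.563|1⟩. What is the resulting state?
0.8265|0⟩ + 0.563|1⟩

H² = I, so an even number of Hadamards cancels: H^4 = I and the state is unchanged.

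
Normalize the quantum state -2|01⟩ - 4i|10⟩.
-1/√5|01⟩ - 0.8944i|10⟩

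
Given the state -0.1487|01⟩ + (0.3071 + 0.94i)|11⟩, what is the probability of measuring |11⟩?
0.9779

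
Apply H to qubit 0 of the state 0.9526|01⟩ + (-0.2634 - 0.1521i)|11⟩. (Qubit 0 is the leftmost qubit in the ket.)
(0.4873 - 0.1076i)|01⟩ + (0.8598 + 0.1076i)|11⟩

H on qubit 0 mixes each pair of kets that differ only in qubit 0: amplitudes (a, b) of (|…0…⟩, |…1…⟩) become ((a + b)/√2, (a − b)/√2). Kets absent from the input have amplitude 0.
(|01⟩, |11⟩): (a, b) = (0.9526, (-0.2634 - 0.1521i)) → ((0.4873 - 0.1076i), (0.8598 + 0.1076i))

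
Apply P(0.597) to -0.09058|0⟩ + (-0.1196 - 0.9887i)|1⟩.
-0.09058|0⟩ + (0.4569 - 0.8849i)|1⟩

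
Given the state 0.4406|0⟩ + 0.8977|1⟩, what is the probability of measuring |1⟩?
0.8059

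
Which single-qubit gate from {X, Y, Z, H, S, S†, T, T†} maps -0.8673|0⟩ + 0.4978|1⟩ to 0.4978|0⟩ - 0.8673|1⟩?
X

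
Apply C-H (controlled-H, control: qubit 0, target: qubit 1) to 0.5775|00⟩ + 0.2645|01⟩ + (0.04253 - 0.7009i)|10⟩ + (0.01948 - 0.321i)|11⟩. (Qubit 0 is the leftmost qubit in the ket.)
0.5775|00⟩ + 0.2645|01⟩ + (0.04385 - 0.7226i)|10⟩ + (0.0163 - 0.2686i)|11⟩

C-H leaves the control-|0⟩ kets |00⟩, |01⟩ unchanged and applies H to qubit 1 on the control-|1⟩ pair (|10⟩, |11⟩).
H = [[1/√2, 1/√2], [1/√2, -1/√2]].
With a = amp(|10⟩) = (0.04253 - 0.7009i) and b = amp(|11⟩) = (0.01948 - 0.321i):
new amp(|10⟩) = (1/√2)·a + (1/√2)·b = (0.04385 - 0.7226i)
new amp(|11⟩) = (1/√2)·a + (-1/√2)·b = (0.0163 - 0.2686i)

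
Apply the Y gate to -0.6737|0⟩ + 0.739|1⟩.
-0.739i|0⟩ - 0.6737i|1⟩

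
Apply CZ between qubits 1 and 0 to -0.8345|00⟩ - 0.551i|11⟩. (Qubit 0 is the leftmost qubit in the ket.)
-0.8345|00⟩ + 0.551i|11⟩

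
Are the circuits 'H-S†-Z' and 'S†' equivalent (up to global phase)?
No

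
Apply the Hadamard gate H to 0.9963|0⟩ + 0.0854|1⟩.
0.7649|0⟩ + 0.6441|1⟩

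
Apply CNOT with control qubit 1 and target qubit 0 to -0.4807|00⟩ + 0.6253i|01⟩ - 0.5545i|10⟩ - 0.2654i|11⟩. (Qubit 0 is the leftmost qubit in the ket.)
-0.4807|00⟩ - 0.2654i|01⟩ - 0.5545i|10⟩ + 0.6253i|11⟩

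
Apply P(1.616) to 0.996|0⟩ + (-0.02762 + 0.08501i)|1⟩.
0.996|0⟩ + (-0.08368 - 0.03143i)|1⟩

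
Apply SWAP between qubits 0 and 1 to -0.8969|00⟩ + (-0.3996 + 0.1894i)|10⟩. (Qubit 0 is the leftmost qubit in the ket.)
-0.8969|00⟩ + (-0.3996 + 0.1894i)|01⟩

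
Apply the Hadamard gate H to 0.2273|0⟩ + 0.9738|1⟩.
0.8493|0⟩ - 0.5279|1⟩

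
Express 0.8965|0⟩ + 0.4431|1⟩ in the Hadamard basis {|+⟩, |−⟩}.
0.9472|+⟩ + 0.3206|−⟩

With |ψ⟩ = α|0⟩ + β|1⟩, the Hadamard-basis coefficients are ⟨+|ψ⟩ = (α + β)/√2 and ⟨−|ψ⟩ = (α − β)/√2.
Here α = 0.8965, β = 0.4431: (α + β)/√2 = 0.9472, (α − β)/√2 = 0.3206.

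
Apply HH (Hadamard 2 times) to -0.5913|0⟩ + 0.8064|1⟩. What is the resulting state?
-0.5913|0⟩ + 0.8064|1⟩

H² = I, so an even number of Hadamards cancels: H^2 = I and the state is unchanged.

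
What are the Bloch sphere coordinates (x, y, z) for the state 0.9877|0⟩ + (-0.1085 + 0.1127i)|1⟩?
(-0.2143, 0.2226, 0.9511)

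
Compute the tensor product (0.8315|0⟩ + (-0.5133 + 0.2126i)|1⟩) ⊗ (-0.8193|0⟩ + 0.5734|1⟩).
-0.6812|00⟩ + 0.4768|01⟩ + (0.4205 - 0.1742i)|10⟩ + (-0.2943 + 0.1219i)|11⟩

amp(|b₁b₂…⟩) = product of the factor amplitudes for bits b₁, b₂, …; only kets whose every factor amplitude is nonzero survive.
|00⟩: (0.8315)(-0.8193) = -0.6812
|01⟩: (0.8315)(0.5734) = 0.4768
|10⟩: (-0.5133 + 0.2126i)(-0.8193) = (0.4205 - 0.1742i)
|11⟩: (-0.5133 + 0.2126i)(0.5734) = (-0.2943 + 0.1219i)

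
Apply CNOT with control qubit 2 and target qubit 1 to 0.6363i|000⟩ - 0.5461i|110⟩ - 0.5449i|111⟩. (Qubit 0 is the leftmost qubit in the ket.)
0.6363i|000⟩ - 0.5449i|101⟩ - 0.5461i|110⟩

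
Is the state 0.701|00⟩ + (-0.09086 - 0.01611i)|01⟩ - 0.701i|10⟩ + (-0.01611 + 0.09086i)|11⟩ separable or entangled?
Separable

Writing the state as a|00⟩ + b|01⟩ + c|10⟩ + d|11⟩, it is a product state iff ad − bc = 0.
Here (a, b, c, d) = (0.701, (-0.09086 - 0.01611i), -0.701i, (-0.01611 + 0.09086i)): ad − bc = (0.701)(-0.01611 + 0.09086i) − (-0.09086 - 0.01611i)(-0.701i) = 0, so the state is separable.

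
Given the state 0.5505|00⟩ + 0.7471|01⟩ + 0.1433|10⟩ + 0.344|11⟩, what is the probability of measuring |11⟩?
0.1183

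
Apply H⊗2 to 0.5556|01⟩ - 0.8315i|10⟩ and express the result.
(0.2778 - 0.4158i)|00⟩ + (-0.2778 - 0.4158i)|01⟩ + (0.2778 + 0.4158i)|10⟩ + (-0.2778 + 0.4158i)|11⟩

H⊗2 gives amp(|y⟩) = (1/2) Σ_x (−1)^(x·y) amp(|x⟩), where x·y is the number of positions in which both x and y have a 1.
|00⟩: (0.5556 - 0.8315i)/2 = (0.2778 - 0.4158i)
|01⟩: (-0.5556 - 0.8315i)/2 = (-0.2778 - 0.4158i)
|10⟩: (0.5556 + 0.8315i)/2 = (0.2778 + 0.4158i)
|11⟩: (-0.5556 + 0.8315i)/2 = (-0.2778 + 0.4158i)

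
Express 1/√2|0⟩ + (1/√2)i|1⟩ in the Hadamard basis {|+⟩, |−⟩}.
(1/2 + (1/2)i)|+⟩ + (1/2 - (1/2)i)|−⟩

With |ψ⟩ = α|0⟩ + β|1⟩, the Hadamard-basis coefficients are ⟨+|ψ⟩ = (α + β)/√2 and ⟨−|ψ⟩ = (α − β)/√2.
Here α = 1/√2, β = (1/√2)i: (α + β)/√2 = (1/2 + (1/2)i), (α − β)/√2 = (1/2 - (1/2)i).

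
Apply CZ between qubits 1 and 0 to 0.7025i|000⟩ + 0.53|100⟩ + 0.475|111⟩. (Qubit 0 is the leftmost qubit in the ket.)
0.7025i|000⟩ + 0.53|100⟩ - 0.475|111⟩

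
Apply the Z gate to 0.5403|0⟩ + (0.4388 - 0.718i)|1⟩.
0.5403|0⟩ + (-0.4388 + 0.718i)|1⟩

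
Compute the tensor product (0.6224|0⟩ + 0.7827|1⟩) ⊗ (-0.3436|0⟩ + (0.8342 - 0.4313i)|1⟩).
-0.2139|00⟩ + (0.5192 - 0.2684i)|01⟩ - 0.2689|10⟩ + (0.6529 - 0.3376i)|11⟩

amp(|b₁b₂…⟩) = product of the factor amplitudes for bits b₁, b₂, …; only kets whose every factor amplitude is nonzero survive.
|00⟩: (0.6224)(-0.3436) = -0.2139
|01⟩: (0.6224)(0.8342 - 0.4313i) = (0.5192 - 0.2684i)
|10⟩: (0.7827)(-0.3436) = -0.2689
|11⟩: (0.7827)(0.8342 - 0.4313i) = (0.6529 - 0.3376i)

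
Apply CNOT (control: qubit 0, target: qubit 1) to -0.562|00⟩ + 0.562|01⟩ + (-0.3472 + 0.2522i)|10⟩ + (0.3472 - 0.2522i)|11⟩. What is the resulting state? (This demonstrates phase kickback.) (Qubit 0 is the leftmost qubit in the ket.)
-0.562|00⟩ + 0.562|01⟩ + (0.3472 - 0.2522i)|10⟩ + (-0.3472 + 0.2522i)|11⟩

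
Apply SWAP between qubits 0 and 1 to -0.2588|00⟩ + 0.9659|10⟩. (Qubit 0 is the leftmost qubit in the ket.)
-0.2588|00⟩ + 0.9659|01⟩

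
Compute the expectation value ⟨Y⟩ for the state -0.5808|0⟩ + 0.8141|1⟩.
0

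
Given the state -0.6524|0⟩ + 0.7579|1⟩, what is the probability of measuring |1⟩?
0.5744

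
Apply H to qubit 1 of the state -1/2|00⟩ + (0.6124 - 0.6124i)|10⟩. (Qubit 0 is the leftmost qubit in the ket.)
-1/√8|00⟩ - 1/√8|01⟩ + (0.433 - 0.433i)|10⟩ + (0.433 - 0.433i)|11⟩

H on qubit 1 mixes each pair of kets that differ only in qubit 1: amplitudes (a, b) of (|…0…⟩, |…1…⟩) become ((a + b)/√2, (a − b)/√2). Kets absent from the input have amplitude 0.
(|00⟩, |01⟩): (a, b) = (-1/2, 0) → (-1/√8, -1/√8)
(|10⟩, |11⟩): (a, b) = ((0.6124 - 0.6124i), 0) → ((0.433 - 0.433i), (0.433 - 0.433i))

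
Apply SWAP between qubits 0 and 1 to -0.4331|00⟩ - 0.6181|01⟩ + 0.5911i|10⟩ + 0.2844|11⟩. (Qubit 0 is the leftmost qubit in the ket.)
-0.4331|00⟩ + 0.5911i|01⟩ - 0.6181|10⟩ + 0.2844|11⟩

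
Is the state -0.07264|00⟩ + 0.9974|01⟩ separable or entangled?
Separable

Writing the state as a|00⟩ + b|01⟩ + c|10⟩ + d|11⟩, it is a product state iff ad − bc = 0.
Here (a, b, c, d) = (-0.07264, 0.9974, 0, 0): ad − bc = (-0.07264)(0) − (0.9974)(0) = 0, so the state is separable.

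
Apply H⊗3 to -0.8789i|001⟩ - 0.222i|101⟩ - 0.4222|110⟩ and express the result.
(-0.1493 - 0.3892i)|000⟩ + (-0.1493 + 0.3892i)|001⟩ + (0.1493 - 0.3892i)|010⟩ + (0.1493 + 0.3892i)|011⟩ + (0.1493 - 0.2322i)|100⟩ + (0.1493 + 0.2322i)|101⟩ + (-0.1493 - 0.2322i)|110⟩ + (-0.1493 + 0.2322i)|111⟩

H⊗3 gives amp(|y⟩) = (1/2√2) Σ_x (−1)^(x·y) amp(|x⟩), where x·y is the number of positions in which both x and y have a 1.
|000⟩: (-0.8789i - 0.222i - 0.4222)/(2√2) = (-0.1493 - 0.3892i)
|001⟩: (0.8789i + 0.222i - 0.4222)/(2√2) = (-0.1493 + 0.3892i)
|010⟩: (-0.8789i - 0.222i + 0.4222)/(2√2) = (0.1493 - 0.3892i)
|011⟩: (0.8789i + 0.222i + 0.4222)/(2√2) = (0.1493 + 0.3892i)
|100⟩: (-0.8789i + 0.222i + 0.4222)/(2√2) = (0.1493 - 0.2322i)
|101⟩: (0.8789i - 0.222i + 0.4222)/(2√2) = (0.1493 + 0.2322i)
|110⟩: (-0.8789i + 0.222i - 0.4222)/(2√2) = (-0.1493 - 0.2322i)
|111⟩: (0.8789i - 0.222i - 0.4222)/(2√2) = (-0.1493 + 0.2322i)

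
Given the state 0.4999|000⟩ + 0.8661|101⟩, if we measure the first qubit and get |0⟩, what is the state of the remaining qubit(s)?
|00⟩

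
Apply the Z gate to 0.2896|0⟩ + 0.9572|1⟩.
0.2896|0⟩ - 0.9572|1⟩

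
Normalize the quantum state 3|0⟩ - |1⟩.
0.9487|0⟩ - 0.3162|1⟩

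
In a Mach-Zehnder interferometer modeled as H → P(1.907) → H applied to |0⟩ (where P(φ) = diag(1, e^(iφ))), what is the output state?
(0.335 + 0.472i)|0⟩ + (0.665 - 0.472i)|1⟩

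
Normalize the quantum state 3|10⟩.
|10⟩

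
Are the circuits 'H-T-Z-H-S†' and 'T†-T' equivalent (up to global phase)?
No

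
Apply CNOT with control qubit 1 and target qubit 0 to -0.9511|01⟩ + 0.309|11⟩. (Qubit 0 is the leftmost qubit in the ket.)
0.309|01⟩ - 0.9511|11⟩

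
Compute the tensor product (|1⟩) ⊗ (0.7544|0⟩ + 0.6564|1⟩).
0.7544|10⟩ + 0.6564|11⟩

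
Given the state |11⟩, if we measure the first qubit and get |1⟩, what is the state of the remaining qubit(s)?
|1⟩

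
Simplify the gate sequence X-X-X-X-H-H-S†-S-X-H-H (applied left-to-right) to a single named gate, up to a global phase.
X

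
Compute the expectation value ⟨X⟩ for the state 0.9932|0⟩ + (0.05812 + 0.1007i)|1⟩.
0.1154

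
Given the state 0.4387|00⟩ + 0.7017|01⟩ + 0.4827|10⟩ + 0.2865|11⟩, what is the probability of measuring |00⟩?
0.1925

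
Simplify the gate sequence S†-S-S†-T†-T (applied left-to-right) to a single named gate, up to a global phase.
S†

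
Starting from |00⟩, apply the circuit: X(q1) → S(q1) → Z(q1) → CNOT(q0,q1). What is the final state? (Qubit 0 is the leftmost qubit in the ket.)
-i|01⟩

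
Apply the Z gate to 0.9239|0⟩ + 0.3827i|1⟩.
0.9239|0⟩ - 0.3827i|1⟩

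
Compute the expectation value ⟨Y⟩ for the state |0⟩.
0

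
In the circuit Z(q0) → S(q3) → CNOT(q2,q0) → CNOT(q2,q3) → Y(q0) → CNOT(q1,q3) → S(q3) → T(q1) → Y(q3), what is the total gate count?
9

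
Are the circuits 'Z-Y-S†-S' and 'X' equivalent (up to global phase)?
Yes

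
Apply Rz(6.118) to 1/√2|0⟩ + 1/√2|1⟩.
(-0.7047 - 0.05834i)|0⟩ + (-0.7047 + 0.05834i)|1⟩

Rz(6.118) = [[e^(−iθ/2), 0], [0, e^(iθ/2)]] with e^(±iθ/2) = cos(θ/2) ± i·sin(θ/2); θ = 6.118, cos(θ/2) ≈ -0.996591, sin(θ/2) ≈ 0.0824988.
With a = amp(|0⟩) = 1/√2 and b = amp(|1⟩) = 1/√2:
new amp(|0⟩) = (-0.996591 - 0.0824988i)·a = (-0.7047 - 0.05834i)
new amp(|1⟩) = (-0.996591 + 0.0824988i)·b = (-0.7047 + 0.05834i)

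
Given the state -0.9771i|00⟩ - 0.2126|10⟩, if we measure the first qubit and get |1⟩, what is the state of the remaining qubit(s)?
-|0⟩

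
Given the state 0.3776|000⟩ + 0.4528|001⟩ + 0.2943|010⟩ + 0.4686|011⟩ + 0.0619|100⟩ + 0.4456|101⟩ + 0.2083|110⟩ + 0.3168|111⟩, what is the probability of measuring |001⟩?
0.205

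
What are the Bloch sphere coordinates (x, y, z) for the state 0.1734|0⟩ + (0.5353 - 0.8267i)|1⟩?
(0.1856, -0.2867, -0.9399)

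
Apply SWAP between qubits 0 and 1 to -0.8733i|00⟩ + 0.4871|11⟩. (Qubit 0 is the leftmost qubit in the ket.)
-0.8733i|00⟩ + 0.4871|11⟩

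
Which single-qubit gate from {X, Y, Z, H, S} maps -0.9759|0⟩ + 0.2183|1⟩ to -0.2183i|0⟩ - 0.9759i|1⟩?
Y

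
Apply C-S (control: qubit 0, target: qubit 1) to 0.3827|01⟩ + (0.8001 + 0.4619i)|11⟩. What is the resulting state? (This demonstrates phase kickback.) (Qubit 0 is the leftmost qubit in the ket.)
0.3827|01⟩ + (-0.4619 + 0.8001i)|11⟩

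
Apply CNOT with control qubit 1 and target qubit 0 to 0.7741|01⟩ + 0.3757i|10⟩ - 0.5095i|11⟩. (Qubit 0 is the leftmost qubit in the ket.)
-0.5095i|01⟩ + 0.3757i|10⟩ + 0.7741|11⟩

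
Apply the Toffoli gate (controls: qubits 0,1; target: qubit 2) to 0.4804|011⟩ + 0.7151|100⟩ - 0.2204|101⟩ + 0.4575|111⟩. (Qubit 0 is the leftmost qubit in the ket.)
0.4804|011⟩ + 0.7151|100⟩ - 0.2204|101⟩ + 0.4575|110⟩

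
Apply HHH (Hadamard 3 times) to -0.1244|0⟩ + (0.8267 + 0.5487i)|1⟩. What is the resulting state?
(0.4966 + 0.388i)|0⟩ + (-0.6725 - 0.388i)|1⟩

H² = I, so H^3 = H: a single Hadamard. With (a, b) = (-0.1244, (0.8267 + 0.5487i)), H gives ((a + b)/√2, (a − b)/√2) = ((0.4966 + 0.388i), (-0.6725 - 0.388i)).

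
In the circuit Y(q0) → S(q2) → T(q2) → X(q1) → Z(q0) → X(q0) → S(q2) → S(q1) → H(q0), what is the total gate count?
9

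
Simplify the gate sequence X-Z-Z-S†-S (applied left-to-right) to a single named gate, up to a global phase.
X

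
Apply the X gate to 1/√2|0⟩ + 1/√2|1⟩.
1/√2|0⟩ + 1/√2|1⟩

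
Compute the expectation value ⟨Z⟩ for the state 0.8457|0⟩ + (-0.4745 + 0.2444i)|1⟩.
0.4303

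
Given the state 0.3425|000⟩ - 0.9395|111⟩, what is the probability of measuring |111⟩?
0.8827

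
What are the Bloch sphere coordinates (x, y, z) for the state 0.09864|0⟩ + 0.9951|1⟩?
(0.1963, 0, -0.9805)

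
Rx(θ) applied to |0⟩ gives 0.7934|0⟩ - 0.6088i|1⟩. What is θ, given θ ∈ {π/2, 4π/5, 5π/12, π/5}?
5π/12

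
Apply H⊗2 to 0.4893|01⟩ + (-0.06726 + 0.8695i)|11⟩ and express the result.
(0.211 + 0.4348i)|00⟩ + (-0.211 - 0.4348i)|01⟩ + (0.2783 - 0.4348i)|10⟩ + (-0.2783 + 0.4348i)|11⟩

H⊗2 gives amp(|y⟩) = (1/2) Σ_x (−1)^(x·y) amp(|x⟩), where x·y is the number of positions in which both x and y have a 1.
|00⟩: (0.4893 + (-0.06726 + 0.8695i))/2 = (0.211 + 0.4348i)
|01⟩: (-0.4893 - (-0.06726 + 0.8695i))/2 = (-0.211 - 0.4348i)
|10⟩: (0.4893 - (-0.06726 + 0.8695i))/2 = (0.2783 - 0.4348i)
|11⟩: (-0.4893 + (-0.06726 + 0.8695i))/2 = (-0.2783 + 0.4348i)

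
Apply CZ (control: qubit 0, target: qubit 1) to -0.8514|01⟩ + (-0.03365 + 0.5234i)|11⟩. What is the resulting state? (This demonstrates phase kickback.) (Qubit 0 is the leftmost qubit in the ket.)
-0.8514|01⟩ + (0.03365 - 0.5234i)|11⟩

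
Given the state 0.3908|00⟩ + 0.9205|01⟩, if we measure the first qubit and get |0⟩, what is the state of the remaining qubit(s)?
0.3908|0⟩ + 0.9205|1⟩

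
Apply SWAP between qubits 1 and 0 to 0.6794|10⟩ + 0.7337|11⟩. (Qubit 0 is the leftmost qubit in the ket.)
0.6794|01⟩ + 0.7337|11⟩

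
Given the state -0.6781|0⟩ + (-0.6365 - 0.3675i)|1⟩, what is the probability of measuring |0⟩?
0.4598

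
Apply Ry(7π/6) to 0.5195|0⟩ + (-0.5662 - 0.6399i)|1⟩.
(0.4125 + 0.6181i)|0⟩ + (0.6483 + 0.1656i)|1⟩

Ry(7π/6) = [[cos(θ/2), −sin(θ/2)], [sin(θ/2), cos(θ/2)]]; θ = 7π/6, cos(θ/2) ≈ -0.258819, sin(θ/2) ≈ 0.965926.
With a = amp(|0⟩) = 0.5195 and b = amp(|1⟩) = (-0.5662 - 0.6399i):
new amp(|0⟩) = (-0.258819)·a + (-0.965926)·b = (0.4125 + 0.6181i)
new amp(|1⟩) = (0.965926)·a + (-0.258819)·b = (0.6483 + 0.1656i)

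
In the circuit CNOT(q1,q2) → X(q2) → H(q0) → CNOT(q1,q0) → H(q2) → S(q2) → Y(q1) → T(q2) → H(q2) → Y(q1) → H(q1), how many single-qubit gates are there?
9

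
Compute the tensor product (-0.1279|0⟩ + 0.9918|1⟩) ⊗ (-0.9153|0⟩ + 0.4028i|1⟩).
0.1171|00⟩ - 0.05152i|01⟩ - 0.9078|10⟩ + 0.3995i|11⟩

amp(|b₁b₂…⟩) = product of the factor amplitudes for bits b₁, b₂, …; only kets whose every factor amplitude is nonzero survive.
|00⟩: (-0.1279)(-0.9153) = 0.1171
|01⟩: (-0.1279)(0.4028i) = -0.05152i
|10⟩: (0.9918)(-0.9153) = -0.9078
|11⟩: (0.9918)(0.4028i) = 0.3995i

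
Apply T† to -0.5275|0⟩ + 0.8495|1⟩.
-0.5275|0⟩ + (0.6007 - 0.6007i)|1⟩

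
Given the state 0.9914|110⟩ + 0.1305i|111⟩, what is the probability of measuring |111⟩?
0.01703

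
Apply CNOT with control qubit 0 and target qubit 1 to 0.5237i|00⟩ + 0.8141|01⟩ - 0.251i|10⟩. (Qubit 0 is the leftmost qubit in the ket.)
0.5237i|00⟩ + 0.8141|01⟩ - 0.251i|11⟩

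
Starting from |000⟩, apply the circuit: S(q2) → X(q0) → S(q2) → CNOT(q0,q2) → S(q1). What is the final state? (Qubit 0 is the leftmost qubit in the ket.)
|101⟩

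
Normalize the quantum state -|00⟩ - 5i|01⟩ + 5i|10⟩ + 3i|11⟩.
-0.1291|00⟩ - 0.6455i|01⟩ + 0.6455i|10⟩ + 0.3873i|11⟩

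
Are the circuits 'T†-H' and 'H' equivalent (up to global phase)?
No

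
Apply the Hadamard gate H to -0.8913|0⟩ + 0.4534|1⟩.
-0.3096|0⟩ - 0.9508|1⟩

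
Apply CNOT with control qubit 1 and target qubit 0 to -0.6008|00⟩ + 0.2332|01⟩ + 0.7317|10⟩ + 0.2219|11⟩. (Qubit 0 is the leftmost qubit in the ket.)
-0.6008|00⟩ + 0.2219|01⟩ + 0.7317|10⟩ + 0.2332|11⟩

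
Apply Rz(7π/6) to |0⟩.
(-0.2588 - 0.9659i)|0⟩

Rz(7π/6) = [[e^(−iθ/2), 0], [0, e^(iθ/2)]] with e^(±iθ/2) = cos(θ/2) ± i·sin(θ/2); θ = 7π/6, cos(θ/2) ≈ -0.258819, sin(θ/2) ≈ 0.965926.
With a = amp(|0⟩) = 1 and b = amp(|1⟩) = 0:
new amp(|0⟩) = (-0.258819 - 0.965926i)·a = (-0.2588 - 0.9659i)
new amp(|1⟩) = (-0.258819 + 0.965926i)·b = 0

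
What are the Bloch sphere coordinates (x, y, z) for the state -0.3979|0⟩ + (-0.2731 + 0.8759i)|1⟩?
(0.2173, -0.697, -0.6835)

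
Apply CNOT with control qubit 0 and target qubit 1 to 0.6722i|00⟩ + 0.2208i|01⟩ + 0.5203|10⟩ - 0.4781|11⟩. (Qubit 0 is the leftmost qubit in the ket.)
0.6722i|00⟩ + 0.2208i|01⟩ - 0.4781|10⟩ + 0.5203|11⟩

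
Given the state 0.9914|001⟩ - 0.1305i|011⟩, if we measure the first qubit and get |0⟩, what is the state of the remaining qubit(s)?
0.9914|01⟩ - 0.1305i|11⟩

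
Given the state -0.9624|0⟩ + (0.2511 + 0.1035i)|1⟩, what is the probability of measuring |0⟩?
0.9262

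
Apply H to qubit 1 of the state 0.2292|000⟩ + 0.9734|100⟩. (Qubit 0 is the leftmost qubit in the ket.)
0.1621|000⟩ + 0.1621|010⟩ + 0.6883|100⟩ + 0.6883|110⟩

H on qubit 1 mixes each pair of kets that differ only in qubit 1: amplitudes (a, b) of (|…0…⟩, |…1…⟩) become ((a + b)/√2, (a − b)/√2). Kets absent from the input have amplitude 0.
(|000⟩, |010⟩): (a, b) = (0.2292, 0) → (0.1621, 0.1621)
(|100⟩, |110⟩): (a, b) = (0.9734, 0) → (0.6883, 0.6883)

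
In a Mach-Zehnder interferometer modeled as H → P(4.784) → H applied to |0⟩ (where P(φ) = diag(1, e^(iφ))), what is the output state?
(0.5358 - 0.4987i)|0⟩ + (0.4642 + 0.4987i)|1⟩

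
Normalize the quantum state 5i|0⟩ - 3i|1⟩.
0.8575i|0⟩ - 0.5145i|1⟩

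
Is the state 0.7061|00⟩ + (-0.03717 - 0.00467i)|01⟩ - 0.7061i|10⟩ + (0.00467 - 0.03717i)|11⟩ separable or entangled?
Entangled

Writing the state as a|00⟩ + b|01⟩ + c|10⟩ + d|11⟩, it is a product state iff ad − bc = 0.
Here (a, b, c, d) = (0.7061, (-0.03717 - 0.00467i), -0.7061i, (0.00467 - 0.03717i)): ad − bc = (0.7061)(0.00467 - 0.03717i) − (-0.03717 - 0.00467i)(-0.7061i) = (0.006595 - 0.05249i) ≠ 0, so the state is entangled.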